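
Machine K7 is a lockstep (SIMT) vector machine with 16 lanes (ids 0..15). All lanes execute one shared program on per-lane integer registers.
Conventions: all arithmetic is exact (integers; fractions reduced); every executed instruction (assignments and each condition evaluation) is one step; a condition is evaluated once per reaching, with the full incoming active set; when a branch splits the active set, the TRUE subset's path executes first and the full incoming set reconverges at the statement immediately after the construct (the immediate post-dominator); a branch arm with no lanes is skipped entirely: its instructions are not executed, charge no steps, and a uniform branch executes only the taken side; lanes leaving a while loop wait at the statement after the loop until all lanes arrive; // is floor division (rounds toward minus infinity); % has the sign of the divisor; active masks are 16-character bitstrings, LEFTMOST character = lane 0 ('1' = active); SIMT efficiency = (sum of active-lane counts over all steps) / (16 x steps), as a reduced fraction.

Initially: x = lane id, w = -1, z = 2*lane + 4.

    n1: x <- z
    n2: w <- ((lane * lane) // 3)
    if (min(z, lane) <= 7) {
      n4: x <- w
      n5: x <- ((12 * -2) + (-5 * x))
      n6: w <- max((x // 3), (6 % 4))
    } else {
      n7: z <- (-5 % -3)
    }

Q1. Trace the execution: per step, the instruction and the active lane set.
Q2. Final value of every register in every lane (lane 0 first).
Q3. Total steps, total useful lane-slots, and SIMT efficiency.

step 0: x <- z                       1111111111111111
step 1: w <- ((lane * lane) // 3)    1111111111111111
step 2: eval (min(z, lane) <= 7)     1111111111111111
step 3: x <- w                       1111111100000000
step 4: x <- ((12 * -2) + (-5 * x))  1111111100000000
step 5: w <- max((x // 3), (6 % 4))  1111111100000000
step 6: z <- (-5 % -3)               0000000011111111

Answer: 7 steps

x: -24,-24,-29,-39,-49,-64,-84,-104,20,22,24,26,28,30,32,34
w: 2,2,2,2,2,2,2,2,21,27,33,40,48,56,65,75
z: 4,6,8,10,12,14,16,18,-2,-2,-2,-2,-2,-2,-2,-2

steps = 7; useful = 80; efficiency = 80/112 = 5/7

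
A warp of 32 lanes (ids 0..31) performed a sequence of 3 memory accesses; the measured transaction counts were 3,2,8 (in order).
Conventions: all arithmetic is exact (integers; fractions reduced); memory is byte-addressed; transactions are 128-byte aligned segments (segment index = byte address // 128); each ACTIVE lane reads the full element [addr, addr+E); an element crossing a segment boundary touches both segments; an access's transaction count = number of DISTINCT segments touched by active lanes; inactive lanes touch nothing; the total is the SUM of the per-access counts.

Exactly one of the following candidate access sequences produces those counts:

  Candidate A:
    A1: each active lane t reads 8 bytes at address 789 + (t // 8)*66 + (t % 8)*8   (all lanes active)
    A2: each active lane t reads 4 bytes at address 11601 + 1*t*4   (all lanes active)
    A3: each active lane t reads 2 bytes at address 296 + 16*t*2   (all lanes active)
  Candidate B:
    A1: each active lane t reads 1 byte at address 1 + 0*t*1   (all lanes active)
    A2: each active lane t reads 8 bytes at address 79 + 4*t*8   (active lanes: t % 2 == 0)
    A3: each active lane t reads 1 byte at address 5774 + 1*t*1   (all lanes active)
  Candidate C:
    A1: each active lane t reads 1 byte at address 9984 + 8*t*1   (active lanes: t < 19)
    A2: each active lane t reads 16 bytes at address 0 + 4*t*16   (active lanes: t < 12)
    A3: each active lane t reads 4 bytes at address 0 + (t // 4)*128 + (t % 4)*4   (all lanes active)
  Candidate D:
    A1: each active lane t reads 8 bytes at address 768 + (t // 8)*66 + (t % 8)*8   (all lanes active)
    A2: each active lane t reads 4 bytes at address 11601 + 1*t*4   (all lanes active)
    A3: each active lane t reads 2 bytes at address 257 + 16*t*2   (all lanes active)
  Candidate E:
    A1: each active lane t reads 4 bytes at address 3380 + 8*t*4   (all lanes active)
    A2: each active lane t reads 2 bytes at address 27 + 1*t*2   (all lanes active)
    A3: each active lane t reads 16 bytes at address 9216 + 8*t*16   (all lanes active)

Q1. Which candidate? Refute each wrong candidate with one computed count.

A: A3 gives 9 transactions, not 8
B: A1 gives 1 transaction, not 3
C: A1 gives 2 transactions, not 3
E: A1 gives 9 transactions, not 3
D: all counts match (3,2,8)

Answer: D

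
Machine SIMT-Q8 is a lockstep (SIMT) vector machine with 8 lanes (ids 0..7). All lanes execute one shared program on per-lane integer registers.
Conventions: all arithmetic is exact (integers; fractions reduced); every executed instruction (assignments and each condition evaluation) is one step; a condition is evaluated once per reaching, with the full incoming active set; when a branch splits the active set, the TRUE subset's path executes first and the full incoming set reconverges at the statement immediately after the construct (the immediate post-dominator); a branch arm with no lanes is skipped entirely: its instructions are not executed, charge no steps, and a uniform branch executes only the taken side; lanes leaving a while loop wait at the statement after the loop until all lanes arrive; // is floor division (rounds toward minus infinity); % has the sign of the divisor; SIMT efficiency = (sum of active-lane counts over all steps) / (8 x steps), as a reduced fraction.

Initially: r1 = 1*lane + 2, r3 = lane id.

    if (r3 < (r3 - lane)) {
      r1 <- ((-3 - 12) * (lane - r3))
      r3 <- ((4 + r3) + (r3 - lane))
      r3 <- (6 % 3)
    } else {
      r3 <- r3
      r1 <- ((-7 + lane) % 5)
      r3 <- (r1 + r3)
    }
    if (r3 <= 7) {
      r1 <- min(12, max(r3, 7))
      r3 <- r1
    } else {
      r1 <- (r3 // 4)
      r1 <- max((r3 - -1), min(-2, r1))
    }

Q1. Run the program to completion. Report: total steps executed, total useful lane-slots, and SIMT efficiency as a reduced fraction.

Answer: 9 steps, 56 useful, 7/9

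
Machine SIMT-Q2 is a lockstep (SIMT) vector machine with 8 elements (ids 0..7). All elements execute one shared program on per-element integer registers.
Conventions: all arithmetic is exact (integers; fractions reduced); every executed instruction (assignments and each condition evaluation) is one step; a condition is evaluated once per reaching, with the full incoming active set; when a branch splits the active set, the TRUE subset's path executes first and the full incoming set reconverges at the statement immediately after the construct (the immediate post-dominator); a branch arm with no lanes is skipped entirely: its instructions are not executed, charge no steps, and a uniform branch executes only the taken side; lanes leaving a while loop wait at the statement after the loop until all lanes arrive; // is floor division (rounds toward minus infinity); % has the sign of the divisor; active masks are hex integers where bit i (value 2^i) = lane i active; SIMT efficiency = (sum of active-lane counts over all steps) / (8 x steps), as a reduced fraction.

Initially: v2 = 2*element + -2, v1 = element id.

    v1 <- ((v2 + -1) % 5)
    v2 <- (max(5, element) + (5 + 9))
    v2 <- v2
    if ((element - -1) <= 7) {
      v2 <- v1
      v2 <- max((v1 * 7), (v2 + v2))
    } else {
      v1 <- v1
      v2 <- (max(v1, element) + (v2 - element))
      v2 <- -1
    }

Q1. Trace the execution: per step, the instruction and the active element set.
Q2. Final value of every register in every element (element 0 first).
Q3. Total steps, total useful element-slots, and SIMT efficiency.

step 0: v1 <- ((v2 + -1) % 5)        0xff
step 1: v2 <- (max(5, element) + (5 + 9)) 0xff
step 2: v2 <- v2                     0xff
step 3: eval ((element - -1) <= 7)   0xff
step 4: v2 <- v1                     0x7f
step 5: v2 <- max((v1 * 7), (v2 + v2)) 0x7f
step 6: v1 <- v1                     0x80
step 7: v2 <- (max(v1, element) + (v2 - element)) 0x80
step 8: v2 <- -1                     0x80

Answer: 9 steps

v2: 14,28,7,21,0,14,28,-1
v1: 2,4,1,3,0,2,4,1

steps = 9; useful = 49; efficiency = 49/72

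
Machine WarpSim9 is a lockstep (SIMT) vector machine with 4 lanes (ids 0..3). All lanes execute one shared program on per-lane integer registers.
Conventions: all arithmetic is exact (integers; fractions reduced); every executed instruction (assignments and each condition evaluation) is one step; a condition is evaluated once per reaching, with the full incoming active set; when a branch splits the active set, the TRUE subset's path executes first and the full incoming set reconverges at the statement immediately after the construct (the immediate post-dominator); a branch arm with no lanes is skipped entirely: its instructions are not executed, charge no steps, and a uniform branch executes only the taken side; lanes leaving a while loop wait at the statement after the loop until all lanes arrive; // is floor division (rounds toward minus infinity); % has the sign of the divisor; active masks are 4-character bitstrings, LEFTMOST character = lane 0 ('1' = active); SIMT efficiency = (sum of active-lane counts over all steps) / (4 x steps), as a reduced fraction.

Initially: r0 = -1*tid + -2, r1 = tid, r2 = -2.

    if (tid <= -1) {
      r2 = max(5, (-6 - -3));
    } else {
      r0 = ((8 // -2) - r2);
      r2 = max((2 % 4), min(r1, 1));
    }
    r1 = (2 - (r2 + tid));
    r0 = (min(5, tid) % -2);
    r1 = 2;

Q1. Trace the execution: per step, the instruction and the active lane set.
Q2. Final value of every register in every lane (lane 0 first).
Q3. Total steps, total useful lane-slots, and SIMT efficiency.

step 0: eval (tid <= -1)             1111
step 1: r0 <- ((8 // -2) - r2)       1111
step 2: r2 <- max((2 % 4), min(r1, 1)) 1111
step 3: r1 <- (2 - (r2 + tid))       1111
step 4: r0 <- (min(5, tid) % -2)     1111
step 5: r1 <- 2                      1111

Answer: 6 steps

r0: 0,-1,0,-1
r1: 2,2,2,2
r2: 2,2,2,2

steps = 6; useful = 24; efficiency = 24/24 = 1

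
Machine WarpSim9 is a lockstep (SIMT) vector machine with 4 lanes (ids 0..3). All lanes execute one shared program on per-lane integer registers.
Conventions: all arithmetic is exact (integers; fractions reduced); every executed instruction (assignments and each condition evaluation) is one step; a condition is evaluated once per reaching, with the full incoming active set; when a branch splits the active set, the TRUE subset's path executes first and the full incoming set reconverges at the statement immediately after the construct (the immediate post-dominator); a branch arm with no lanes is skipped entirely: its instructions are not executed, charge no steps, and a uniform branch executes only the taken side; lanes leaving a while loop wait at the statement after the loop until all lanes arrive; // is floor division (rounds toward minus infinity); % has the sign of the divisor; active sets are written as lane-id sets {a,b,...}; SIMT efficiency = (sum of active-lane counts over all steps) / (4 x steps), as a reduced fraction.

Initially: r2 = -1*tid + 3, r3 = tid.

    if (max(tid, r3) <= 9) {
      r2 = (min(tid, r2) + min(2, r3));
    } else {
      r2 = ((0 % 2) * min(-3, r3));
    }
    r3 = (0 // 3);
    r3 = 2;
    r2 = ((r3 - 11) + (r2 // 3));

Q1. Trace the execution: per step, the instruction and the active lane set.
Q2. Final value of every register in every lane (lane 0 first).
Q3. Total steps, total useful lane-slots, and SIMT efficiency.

step 0: eval (max(tid, r3) <= 9)     {0,1,2,3}
step 1: r2 <- (min(tid, r2) + min(2, r3)) {0,1,2,3}
step 2: r3 <- (0 // 3)               {0,1,2,3}
step 3: r3 <- 2                      {0,1,2,3}
step 4: r2 <- ((r3 - 11) + (r2 // 3)) {0,1,2,3}

Answer: 5 steps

r2: -9,-9,-8,-9
r3: 2,2,2,2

steps = 5; useful = 20; efficiency = 20/20 = 1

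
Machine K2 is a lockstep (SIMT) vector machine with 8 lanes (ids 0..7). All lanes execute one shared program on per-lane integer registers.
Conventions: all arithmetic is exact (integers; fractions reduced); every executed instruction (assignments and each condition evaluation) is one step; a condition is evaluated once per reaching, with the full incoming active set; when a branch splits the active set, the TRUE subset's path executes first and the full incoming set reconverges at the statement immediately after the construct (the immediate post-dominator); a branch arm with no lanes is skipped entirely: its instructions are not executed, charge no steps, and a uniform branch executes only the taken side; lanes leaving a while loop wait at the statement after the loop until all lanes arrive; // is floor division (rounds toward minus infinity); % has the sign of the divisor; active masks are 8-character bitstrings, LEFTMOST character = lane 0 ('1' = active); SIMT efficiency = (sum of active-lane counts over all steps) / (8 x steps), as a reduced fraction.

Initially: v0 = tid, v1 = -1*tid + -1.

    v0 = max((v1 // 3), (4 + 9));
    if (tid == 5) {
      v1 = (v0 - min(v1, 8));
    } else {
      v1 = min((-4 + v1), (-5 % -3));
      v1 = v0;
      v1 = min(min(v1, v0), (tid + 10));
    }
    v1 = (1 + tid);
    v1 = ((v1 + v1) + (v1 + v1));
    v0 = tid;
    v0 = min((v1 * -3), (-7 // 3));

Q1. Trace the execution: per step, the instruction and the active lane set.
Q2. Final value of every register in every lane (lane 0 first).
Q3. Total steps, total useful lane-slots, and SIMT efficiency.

step 0: v0 <- max((v1 // 3), (4 + 9)) 11111111
step 1: eval (tid == 5)              11111111
step 2: v1 <- (v0 - min(v1, 8))      00000100
step 3: v1 <- min((-4 + v1), (-5 % -3)) 11111011
step 4: v1 <- v0                     11111011
step 5: v1 <- min(min(v1, v0), (tid + 10)) 11111011
step 6: v1 <- (1 + tid)              11111111
step 7: v1 <- ((v1 + v1) + (v1 + v1)) 11111111
step 8: v0 <- tid                    11111111
step 9: v0 <- min((v1 * -3), (-7 // 3)) 11111111

Answer: 10 steps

v0: -12,-24,-36,-48,-60,-72,-84,-96
v1: 4,8,12,16,20,24,28,32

steps = 10; useful = 70; efficiency = 70/80 = 7/8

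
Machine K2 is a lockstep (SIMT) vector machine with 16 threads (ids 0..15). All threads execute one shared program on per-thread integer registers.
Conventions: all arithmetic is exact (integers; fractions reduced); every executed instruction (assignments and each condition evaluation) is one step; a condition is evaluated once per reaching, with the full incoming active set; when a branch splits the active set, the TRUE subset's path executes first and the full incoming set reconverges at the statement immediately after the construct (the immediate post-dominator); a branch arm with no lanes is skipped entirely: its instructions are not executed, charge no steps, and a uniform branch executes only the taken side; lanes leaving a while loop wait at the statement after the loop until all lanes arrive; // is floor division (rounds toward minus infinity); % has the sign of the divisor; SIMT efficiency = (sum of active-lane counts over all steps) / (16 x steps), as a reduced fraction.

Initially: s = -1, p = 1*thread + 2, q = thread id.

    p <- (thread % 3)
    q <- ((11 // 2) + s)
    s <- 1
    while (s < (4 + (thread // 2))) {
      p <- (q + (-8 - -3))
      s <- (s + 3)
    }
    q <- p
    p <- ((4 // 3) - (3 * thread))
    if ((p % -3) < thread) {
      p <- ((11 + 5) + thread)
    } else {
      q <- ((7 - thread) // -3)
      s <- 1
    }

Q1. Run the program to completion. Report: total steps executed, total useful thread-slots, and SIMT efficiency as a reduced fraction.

Answer: 20 steps, 248 useful, 31/40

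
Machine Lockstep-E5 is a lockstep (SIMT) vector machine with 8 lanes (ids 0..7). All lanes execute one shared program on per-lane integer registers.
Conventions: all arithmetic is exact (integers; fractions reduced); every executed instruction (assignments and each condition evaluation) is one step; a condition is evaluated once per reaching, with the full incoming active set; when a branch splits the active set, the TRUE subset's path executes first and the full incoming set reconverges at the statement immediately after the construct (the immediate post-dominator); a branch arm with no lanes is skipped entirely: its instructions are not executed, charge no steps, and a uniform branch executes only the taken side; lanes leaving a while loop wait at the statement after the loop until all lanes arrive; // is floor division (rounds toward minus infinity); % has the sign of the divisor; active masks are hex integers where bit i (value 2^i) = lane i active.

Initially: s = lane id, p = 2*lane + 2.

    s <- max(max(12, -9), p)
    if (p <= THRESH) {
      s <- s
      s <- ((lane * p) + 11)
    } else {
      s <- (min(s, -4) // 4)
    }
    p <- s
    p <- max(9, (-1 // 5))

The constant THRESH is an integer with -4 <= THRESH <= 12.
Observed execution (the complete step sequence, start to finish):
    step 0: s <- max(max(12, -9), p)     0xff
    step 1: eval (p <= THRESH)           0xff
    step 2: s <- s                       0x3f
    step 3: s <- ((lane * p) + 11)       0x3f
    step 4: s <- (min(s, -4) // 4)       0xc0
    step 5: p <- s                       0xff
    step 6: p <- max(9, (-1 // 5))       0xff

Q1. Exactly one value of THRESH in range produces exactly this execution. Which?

Answer: THRESH = 12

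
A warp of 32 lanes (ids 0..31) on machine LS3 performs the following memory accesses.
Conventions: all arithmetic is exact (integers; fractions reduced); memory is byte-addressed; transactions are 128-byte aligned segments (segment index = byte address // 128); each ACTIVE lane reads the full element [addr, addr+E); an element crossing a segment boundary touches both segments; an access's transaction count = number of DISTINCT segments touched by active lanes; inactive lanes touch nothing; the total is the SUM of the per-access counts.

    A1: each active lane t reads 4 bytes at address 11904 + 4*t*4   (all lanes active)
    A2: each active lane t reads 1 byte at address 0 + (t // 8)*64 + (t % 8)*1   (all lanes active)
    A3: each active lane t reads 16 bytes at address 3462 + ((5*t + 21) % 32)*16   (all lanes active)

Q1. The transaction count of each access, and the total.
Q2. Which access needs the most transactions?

A1: 4 transactions
A2: 2 transactions
A3: 5 transactions

Answer: 4,2,5; total 11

Answer: A3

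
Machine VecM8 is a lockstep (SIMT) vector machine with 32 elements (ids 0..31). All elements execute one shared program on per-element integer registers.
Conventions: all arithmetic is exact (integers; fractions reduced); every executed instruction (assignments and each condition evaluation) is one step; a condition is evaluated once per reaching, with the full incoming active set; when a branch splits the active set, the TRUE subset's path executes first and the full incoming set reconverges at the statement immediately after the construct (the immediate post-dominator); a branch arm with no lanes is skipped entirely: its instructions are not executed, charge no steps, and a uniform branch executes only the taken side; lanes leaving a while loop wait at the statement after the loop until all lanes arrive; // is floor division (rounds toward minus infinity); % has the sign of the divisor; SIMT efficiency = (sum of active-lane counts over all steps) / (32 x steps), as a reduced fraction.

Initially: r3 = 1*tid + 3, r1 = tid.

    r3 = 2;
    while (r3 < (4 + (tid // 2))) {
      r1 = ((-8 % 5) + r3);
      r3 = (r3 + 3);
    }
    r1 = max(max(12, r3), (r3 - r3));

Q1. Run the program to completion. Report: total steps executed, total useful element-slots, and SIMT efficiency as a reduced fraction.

Answer: 21 steps, 432 useful, 9/14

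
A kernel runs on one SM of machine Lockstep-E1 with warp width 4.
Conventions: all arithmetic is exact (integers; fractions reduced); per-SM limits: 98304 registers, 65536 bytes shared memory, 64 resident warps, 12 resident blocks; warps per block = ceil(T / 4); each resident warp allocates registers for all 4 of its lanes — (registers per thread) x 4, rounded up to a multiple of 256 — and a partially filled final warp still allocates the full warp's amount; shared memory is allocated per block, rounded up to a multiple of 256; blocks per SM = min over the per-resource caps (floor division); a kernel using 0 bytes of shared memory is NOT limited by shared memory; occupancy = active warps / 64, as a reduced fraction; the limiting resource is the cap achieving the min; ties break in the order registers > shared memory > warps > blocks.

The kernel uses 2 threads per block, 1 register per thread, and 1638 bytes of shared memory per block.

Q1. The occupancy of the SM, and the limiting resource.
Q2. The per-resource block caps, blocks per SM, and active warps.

Answer: occupancy 3/16, limited by blocks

registers: 384 blocks
shared memory: 36 blocks
warps: 64 blocks
blocks: 12 blocks

Answer: 12 blocks, 12 active warps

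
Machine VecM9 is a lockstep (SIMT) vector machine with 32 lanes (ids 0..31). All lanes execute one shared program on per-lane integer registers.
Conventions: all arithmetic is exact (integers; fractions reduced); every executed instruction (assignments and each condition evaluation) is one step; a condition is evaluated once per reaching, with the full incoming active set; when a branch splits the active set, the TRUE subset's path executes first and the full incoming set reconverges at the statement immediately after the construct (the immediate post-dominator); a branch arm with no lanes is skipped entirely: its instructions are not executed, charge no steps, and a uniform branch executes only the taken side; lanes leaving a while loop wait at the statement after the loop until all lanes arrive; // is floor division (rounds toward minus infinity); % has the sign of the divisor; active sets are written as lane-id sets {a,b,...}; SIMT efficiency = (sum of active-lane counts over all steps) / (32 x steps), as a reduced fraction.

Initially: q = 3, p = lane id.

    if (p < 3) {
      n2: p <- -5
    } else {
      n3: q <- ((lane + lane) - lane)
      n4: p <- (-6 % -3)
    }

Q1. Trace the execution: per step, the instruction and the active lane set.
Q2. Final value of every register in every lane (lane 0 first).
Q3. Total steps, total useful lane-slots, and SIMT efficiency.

step 0: eval (p < 3)                 {0,1,2,3,4,5,6,7,8,9,10,11,12,13,14,15,16,17,18,19,20,21,22,23,24,25,26,27,28,29,30,31}
step 1: p <- -5                      {0,1,2}
step 2: q <- ((lane + lane) - lane)  {3,4,5,6,7,8,9,10,11,12,13,14,15,16,17,18,19,20,21,22,23,24,25,26,27,28,29,30,31}
step 3: p <- (-6 % -3)               {3,4,5,6,7,8,9,10,11,12,13,14,15,16,17,18,19,20,21,22,23,24,25,26,27,28,29,30,31}

Answer: 4 steps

q: 3,3,3,3,4,5,6,7,8,9,10,11,12,13,14,15,16,17,18,19,20,21,22,23,24,25,26,27,28,29,30,31
p: -5,-5,-5,0,0,0,0,0,0,0,0,0,0,0,0,0,0,0,0,0,0,0,0,0,0,0,0,0,0,0,0,0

steps = 4; useful = 93; efficiency = 93/128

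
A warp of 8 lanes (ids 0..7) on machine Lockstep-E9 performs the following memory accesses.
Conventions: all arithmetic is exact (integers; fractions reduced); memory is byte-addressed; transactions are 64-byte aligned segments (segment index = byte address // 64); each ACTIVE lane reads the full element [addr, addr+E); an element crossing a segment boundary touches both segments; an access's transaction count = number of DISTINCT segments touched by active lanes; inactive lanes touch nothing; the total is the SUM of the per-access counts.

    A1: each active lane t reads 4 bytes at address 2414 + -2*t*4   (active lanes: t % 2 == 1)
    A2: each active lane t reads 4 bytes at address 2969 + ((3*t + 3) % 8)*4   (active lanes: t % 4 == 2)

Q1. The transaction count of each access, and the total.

A1: 2 transactions
A2: 1 transaction

Answer: 2,1; total 3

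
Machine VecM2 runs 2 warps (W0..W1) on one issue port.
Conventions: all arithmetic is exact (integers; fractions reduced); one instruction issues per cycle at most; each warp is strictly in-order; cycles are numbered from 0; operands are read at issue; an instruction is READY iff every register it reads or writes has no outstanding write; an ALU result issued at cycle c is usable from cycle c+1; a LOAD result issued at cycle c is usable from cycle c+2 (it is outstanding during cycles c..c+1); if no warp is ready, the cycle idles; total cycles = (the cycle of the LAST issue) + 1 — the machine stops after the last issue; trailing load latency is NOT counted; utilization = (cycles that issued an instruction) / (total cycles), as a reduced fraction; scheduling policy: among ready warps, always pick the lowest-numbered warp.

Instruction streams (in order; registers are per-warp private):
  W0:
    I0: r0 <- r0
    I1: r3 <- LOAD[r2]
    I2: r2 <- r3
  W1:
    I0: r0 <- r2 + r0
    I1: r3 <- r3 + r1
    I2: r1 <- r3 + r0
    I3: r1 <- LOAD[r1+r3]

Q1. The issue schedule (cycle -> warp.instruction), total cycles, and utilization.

cycle 0: W0.I0
cycle 1: W0.I1
cycle 2: W1.I0
cycle 3: W0.I2
cycle 4: W1.I1
cycle 5: W1.I2
cycle 6: W1.I3

Answer: 7 cycles, utilization 1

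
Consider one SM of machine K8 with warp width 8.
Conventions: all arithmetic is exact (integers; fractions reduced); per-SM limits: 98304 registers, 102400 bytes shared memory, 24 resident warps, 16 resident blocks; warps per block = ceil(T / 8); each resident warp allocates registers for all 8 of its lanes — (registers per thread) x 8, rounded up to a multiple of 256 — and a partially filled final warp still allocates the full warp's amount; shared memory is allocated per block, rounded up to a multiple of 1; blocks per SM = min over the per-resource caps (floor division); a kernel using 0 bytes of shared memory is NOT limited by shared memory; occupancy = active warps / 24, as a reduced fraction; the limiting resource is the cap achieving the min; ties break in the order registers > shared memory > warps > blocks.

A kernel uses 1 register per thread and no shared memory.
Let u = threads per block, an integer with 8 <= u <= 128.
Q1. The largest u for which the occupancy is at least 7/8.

Answer: u = 96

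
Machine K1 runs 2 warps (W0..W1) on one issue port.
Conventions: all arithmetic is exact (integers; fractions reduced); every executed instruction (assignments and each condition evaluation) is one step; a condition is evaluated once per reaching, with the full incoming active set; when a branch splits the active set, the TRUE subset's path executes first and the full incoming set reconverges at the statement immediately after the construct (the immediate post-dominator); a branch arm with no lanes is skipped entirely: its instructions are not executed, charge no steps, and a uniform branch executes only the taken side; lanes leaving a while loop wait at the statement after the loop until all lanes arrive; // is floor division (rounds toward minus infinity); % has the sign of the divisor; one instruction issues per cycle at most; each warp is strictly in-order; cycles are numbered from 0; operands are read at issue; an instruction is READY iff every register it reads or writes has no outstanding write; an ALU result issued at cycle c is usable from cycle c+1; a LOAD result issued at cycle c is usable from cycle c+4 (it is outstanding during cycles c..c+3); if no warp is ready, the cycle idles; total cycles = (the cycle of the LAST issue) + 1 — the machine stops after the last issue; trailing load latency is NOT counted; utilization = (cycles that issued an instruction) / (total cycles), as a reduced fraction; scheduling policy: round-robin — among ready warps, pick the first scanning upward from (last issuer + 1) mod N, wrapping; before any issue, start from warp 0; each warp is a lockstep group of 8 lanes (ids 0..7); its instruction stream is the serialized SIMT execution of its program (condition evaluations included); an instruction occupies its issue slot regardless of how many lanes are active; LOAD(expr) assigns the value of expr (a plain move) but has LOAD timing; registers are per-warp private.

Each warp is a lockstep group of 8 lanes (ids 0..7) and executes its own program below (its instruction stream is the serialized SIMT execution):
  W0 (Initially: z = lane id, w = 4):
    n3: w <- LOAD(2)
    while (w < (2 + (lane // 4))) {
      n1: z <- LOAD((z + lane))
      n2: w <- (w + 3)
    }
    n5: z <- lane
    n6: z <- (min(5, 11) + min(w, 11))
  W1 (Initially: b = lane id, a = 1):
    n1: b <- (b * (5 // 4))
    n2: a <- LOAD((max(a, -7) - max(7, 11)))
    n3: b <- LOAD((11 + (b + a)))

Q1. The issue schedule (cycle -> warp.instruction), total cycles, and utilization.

cycle 0: W0.I0
cycle 1: W1.I0
cycle 2: W1.I1
cycle 3: idle
cycle 4: W0.I1
cycle 5: W0.I2
cycle 6: W1.I2
cycle 7: W0.I3
cycle 8: W0.I4
cycle 9: W0.I5
cycle 10: W0.I6

Answer: 11 cycles, utilization 10/11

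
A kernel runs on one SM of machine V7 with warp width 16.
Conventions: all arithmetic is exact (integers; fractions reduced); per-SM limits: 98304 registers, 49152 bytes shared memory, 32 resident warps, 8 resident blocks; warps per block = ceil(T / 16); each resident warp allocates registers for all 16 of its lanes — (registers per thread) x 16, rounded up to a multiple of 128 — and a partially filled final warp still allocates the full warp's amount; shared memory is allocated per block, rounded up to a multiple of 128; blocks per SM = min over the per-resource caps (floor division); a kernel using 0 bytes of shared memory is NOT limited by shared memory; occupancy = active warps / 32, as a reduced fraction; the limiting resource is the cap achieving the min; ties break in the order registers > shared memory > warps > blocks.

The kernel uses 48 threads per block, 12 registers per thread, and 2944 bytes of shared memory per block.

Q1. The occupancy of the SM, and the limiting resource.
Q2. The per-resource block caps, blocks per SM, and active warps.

Answer: occupancy 3/4, limited by blocks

registers: 128 blocks
shared memory: 16 blocks
warps: 10 blocks
blocks: 8 blocks

Answer: 8 blocks, 24 active warps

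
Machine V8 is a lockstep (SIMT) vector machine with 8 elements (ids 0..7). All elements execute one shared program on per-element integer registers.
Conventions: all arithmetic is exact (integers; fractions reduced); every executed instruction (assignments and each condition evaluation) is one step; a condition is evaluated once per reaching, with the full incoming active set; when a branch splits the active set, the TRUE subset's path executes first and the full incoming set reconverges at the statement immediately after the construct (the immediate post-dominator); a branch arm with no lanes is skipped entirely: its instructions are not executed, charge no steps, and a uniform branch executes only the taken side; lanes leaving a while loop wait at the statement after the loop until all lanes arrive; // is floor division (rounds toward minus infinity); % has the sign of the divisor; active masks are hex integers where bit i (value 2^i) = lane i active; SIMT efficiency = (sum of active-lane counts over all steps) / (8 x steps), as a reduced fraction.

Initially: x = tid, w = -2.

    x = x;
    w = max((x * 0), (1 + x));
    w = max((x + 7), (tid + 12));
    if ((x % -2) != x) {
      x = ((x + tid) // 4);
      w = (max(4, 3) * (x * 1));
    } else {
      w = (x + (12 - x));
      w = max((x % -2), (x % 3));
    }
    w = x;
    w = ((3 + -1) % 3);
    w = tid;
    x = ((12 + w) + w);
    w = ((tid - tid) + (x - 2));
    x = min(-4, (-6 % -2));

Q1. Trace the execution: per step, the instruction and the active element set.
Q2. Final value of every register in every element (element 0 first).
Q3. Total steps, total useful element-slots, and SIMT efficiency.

step 0: x <- x                       0xff
step 1: w <- max((x * 0), (1 + x))   0xff
step 2: w <- max((x + 7), (tid + 12)) 0xff
step 3: eval ((x % -2) != x)         0xff
step 4: x <- ((x + tid) // 4)        0xfe
step 5: w <- (max(4, 3) * (x * 1))   0xfe
step 6: w <- (x + (12 - x))          0x01
step 7: w <- max((x % -2), (x % 3))  0x01
step 8: w <- x                       0xff
step 9: w <- ((3 + -1) % 3)          0xff
step 10: w <- tid                     0xff
step 11: x <- ((12 + w) + w)          0xff
step 12: w <- ((tid - tid) + (x - 2)) 0xff
step 13: x <- min(-4, (-6 % -2))      0xff

Answer: 14 steps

x: -4,-4,-4,-4,-4,-4,-4,-4
w: 10,12,14,16,18,20,22,24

steps = 14; useful = 96; efficiency = 96/112 = 6/7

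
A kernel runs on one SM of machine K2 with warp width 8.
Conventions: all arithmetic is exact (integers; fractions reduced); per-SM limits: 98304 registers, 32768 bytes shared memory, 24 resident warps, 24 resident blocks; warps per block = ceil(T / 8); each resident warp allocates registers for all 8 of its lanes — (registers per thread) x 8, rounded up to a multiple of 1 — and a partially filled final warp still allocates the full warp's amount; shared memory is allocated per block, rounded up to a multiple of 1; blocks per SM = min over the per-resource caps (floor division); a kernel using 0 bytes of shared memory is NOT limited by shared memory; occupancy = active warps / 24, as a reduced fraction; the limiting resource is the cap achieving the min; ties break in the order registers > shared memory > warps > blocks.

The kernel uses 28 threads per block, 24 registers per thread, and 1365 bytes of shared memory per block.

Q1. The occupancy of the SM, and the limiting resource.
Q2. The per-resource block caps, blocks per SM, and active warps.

Answer: occupancy 1, limited by warps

registers: 128 blocks
shared memory: 24 blocks
warps: 6 blocks
blocks: 24 blocks

Answer: 6 blocks, 24 active warps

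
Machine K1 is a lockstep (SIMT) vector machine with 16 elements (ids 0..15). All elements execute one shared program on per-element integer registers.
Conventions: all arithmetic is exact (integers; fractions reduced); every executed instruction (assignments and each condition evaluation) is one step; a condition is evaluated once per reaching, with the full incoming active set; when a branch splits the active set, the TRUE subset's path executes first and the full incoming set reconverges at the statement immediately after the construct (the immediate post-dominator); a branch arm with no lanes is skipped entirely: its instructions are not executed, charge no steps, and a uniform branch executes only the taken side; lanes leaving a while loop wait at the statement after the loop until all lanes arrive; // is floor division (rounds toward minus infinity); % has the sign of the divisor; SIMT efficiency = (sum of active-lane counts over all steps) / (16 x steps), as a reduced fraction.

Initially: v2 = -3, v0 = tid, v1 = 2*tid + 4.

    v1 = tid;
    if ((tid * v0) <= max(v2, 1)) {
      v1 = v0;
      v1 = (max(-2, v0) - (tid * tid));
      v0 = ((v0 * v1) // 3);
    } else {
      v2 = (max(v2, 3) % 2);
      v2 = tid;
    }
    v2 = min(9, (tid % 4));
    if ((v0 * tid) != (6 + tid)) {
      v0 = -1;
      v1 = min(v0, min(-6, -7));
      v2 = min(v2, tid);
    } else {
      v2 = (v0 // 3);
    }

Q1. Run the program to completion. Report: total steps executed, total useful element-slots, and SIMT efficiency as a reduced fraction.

Answer: 13 steps, 144 useful, 9/13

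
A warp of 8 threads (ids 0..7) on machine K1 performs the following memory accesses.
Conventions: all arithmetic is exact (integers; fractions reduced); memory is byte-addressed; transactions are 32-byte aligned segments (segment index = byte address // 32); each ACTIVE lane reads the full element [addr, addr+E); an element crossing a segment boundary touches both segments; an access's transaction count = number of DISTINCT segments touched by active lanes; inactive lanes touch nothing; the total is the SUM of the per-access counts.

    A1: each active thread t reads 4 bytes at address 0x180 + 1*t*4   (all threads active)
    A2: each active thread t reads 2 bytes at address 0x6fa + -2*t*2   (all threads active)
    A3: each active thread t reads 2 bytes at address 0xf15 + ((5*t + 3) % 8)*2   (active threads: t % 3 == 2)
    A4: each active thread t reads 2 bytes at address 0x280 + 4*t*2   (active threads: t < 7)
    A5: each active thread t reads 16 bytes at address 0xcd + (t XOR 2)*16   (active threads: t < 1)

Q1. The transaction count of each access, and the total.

A1: 1 transaction
A2: 2 transactions
A3: 2 transactions
A4: 2 transactions
A5: 1 transaction

Answer: 1,2,2,2,1; total 8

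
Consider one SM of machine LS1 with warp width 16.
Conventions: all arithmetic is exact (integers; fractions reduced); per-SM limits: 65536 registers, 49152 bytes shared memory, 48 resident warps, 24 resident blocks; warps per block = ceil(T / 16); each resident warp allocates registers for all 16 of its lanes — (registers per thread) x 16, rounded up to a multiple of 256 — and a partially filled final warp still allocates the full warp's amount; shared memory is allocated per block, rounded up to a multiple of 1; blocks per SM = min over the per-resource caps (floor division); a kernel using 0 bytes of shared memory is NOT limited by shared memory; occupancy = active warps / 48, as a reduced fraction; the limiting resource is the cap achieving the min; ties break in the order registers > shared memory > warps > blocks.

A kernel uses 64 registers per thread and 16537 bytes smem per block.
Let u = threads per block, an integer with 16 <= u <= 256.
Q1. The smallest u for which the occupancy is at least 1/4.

Answer: u = 81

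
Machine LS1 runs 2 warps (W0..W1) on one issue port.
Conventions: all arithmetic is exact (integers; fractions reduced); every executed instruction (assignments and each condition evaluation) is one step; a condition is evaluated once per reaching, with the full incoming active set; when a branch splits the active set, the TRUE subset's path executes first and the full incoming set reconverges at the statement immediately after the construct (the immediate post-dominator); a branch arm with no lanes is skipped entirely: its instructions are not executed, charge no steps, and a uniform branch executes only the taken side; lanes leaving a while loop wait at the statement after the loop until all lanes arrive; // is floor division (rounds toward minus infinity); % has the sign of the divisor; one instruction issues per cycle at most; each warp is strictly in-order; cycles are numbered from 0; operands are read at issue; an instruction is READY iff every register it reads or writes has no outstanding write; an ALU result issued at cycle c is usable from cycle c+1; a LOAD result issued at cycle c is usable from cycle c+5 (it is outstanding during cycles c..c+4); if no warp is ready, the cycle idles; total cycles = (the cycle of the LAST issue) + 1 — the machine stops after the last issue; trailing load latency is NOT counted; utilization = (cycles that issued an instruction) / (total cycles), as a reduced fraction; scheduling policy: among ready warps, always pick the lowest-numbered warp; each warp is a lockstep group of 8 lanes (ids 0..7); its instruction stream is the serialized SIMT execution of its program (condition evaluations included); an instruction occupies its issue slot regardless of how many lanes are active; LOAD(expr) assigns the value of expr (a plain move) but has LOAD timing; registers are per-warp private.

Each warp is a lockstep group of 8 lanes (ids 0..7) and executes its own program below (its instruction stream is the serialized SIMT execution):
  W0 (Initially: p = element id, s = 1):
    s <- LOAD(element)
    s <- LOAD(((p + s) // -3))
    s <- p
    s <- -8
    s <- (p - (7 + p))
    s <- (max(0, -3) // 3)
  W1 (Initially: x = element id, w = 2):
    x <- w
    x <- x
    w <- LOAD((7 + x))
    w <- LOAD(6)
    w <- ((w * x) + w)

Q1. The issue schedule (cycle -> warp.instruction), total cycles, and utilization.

cycle 0: W0.I0
cycle 1: W1.I0
cycle 2: W1.I1
cycle 3: W1.I2
cycle 4: idle
cycle 5: W0.I1
cycle 6: idle
cycle 7: idle
cycle 8: W1.I3
cycle 9: idle
cycle 10: W0.I2
cycle 11: W0.I3
cycle 12: W0.I4
cycle 13: W0.I5
cycle 14: W1.I4

Answer: 15 cycles, utilization 11/15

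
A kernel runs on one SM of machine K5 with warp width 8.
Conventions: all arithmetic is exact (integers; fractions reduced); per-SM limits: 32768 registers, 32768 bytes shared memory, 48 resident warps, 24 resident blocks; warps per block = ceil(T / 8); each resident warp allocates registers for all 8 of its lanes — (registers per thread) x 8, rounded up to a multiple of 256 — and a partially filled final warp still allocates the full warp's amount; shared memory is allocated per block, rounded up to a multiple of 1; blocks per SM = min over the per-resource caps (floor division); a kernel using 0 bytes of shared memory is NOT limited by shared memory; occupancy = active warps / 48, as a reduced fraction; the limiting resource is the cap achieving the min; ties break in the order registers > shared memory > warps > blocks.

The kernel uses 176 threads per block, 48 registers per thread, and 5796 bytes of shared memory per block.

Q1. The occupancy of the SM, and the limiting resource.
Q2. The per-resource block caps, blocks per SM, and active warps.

Answer: occupancy 11/12, limited by registers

registers: 2 blocks
shared memory: 5 blocks
warps: 2 blocks
blocks: 24 blocks

Answer: 2 blocks, 44 active warps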